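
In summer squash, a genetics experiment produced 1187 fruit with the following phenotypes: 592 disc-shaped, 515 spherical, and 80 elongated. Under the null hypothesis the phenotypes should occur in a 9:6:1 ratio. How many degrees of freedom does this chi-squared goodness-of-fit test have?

2

A goodness-of-fit test with 3 phenotype classes has df = 3 − 1 = 2.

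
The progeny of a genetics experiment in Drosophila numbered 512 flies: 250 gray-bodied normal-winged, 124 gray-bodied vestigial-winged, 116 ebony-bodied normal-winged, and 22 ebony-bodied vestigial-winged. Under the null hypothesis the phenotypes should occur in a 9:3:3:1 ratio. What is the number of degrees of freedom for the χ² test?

3

A goodness-of-fit test with 4 phenotype classes has df = 4 − 1 = 3.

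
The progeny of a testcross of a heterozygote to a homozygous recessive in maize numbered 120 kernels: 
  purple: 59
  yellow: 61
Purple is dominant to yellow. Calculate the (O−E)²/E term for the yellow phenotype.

A testcross of a heterozygote (Aa × aa) gives a 1:1 phenotypic ratio.
Total ratio parts = 2. Expected numbers out of 120:
  purple: 120 × 1/2 = 60
  yellow: 120 × 1/2 = 60
Contribution of yellow: (61 − 60)² / 60 = 0.0167

0.017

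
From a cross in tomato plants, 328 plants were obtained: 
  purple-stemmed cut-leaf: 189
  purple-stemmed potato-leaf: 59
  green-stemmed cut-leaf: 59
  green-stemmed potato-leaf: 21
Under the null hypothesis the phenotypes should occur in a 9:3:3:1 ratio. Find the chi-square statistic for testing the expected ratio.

0.325

Under the 9:3:3:1 hypothesis (Σ ratio = 16, N = 328):
  purple-stemmed cut-leaf: 328 × 9/16 = 184.5
  purple-stemmed potato-leaf: 328 × 3/16 = 61.5
  green-stemmed cut-leaf: 328 × 3/16 = 61.5
  green-stemmed potato-leaf: 328 × 1/16 = 20.5
χ² = Σ (O − E)² / E
  purple-stemmed cut-leaf: (189 − 184.5)² / 184.5 = 0.1098
  purple-stemmed potato-leaf: (59 − 61.5)² / 61.5 = 0.1016
  green-stemmed cut-leaf: (59 − 61.5)² / 61.5 = 0.1016
  green-stemmed potato-leaf: (21 − 20.5)² / 20.5 = 0.0122
χ² = 0.1098 + 0.1016 + 0.1016 + 0.0122 = 0.3252 ≈ 0.325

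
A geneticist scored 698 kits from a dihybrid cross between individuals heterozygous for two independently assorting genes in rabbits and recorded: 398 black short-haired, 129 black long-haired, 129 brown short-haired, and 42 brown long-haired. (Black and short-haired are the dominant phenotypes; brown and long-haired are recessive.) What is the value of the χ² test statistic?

0.188

A dihybrid F₂ with independent assortment and complete dominance at both loci gives a 9:3:3:1 phenotypic ratio.
Expected counts for N = 698 under a 9:3:3:1 ratio (total parts = 16):
  black short-haired: 698 × 9/16 = 392.625
  black long-haired: 698 × 3/16 = 130.875
  brown short-haired: 698 × 3/16 = 130.875
  brown long-haired: 698 × 1/16 = 43.625
χ² = Σ (O − E)² / E
  black short-haired: (398 − 392.625)² / 392.625 = 0.0736
  black long-haired: (129 − 130.875)² / 130.875 = 0.0269
  brown short-haired: (129 − 130.875)² / 130.875 = 0.0269
  brown long-haired: (42 − 43.625)² / 43.625 = 0.0605
χ² = 0.0736 + 0.0269 + 0.0269 + 0.0605 = 0.1879 ≈ 0.188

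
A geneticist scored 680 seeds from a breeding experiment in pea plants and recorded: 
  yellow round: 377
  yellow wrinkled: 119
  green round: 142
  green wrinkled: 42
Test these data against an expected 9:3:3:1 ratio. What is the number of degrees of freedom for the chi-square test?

3

A goodness-of-fit test with 4 phenotype classes has df = 4 − 1 = 3.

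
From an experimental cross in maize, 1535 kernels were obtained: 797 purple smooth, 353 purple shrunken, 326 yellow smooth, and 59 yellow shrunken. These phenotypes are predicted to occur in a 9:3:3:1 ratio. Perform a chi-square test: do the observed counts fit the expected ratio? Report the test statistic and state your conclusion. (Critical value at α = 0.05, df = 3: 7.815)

Under the 9:3:3:1 hypothesis (Σ ratio = 16, N = 1535):
  purple smooth: 1535 × 9/16 = 863.4375
  purple shrunken: 1535 × 3/16 = 287.8125
  yellow smooth: 1535 × 3/16 = 287.8125
  yellow shrunken: 1535 × 1/16 = 95.9375
χ² = Σ (O − E)² / E
  purple smooth: (797 − 863.4375)² / 863.4375 = 5.1121
  purple shrunken: (353 − 287.8125)² / 287.8125 = 14.7645
  yellow smooth: (326 − 287.8125)² / 287.8125 = 5.0668
  yellow shrunken: (59 − 95.9375)² / 95.9375 = 14.2215
χ² = 5.1121 + 14.7645 + 5.0668 + 14.2215 = 39.1649 ≈ 39.165
Degrees of freedom = 4 − 1 = 3; critical value at α = 0.05 is 7.815.
Since 39.165 > 7.815, we reject the null hypothesis — the data do not fit the 9:3:3:1 ratio.

39.165; not consistent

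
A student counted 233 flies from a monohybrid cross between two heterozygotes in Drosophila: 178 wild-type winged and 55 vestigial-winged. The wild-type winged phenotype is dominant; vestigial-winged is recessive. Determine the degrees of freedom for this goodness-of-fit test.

1

For a monohybrid cross between heterozygotes with complete dominance, the expected phenotypic ratio is 3:1.
A goodness-of-fit test with 2 phenotype classes has df = 2 − 1 = 1.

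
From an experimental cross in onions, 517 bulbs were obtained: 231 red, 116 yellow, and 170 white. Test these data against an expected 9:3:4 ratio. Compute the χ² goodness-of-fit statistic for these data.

Under the 9:3:4 hypothesis (Σ ratio = 16, N = 517):
  red: 517 × 9/16 = 290.8125
  yellow: 517 × 3/16 = 96.9375
  white: 517 × 4/16 = 129.25
χ² = Σ (O − E)² / E
  red: (231 − 290.8125)² / 290.8125 = 12.3019
  yellow: (116 − 96.9375)² / 96.9375 = 3.7486
  white: (170 − 129.25)² / 129.25 = 12.8477
χ² = 12.3019 + 3.7486 + 12.8477 = 28.8982 ≈ 28.898

28.898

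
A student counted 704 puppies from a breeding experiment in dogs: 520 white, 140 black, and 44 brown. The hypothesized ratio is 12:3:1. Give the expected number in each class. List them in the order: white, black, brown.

528, 132, 44

Under the 12:3:1 hypothesis (Σ ratio = 16, N = 704):
  white: 704 × 12/16 = 528
  black: 704 × 3/16 = 132
  brown: 704 × 1/16 = 44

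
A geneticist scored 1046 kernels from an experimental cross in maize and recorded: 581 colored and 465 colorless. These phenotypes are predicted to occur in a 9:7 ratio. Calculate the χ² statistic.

0.211

Expected counts for N = 1046 under a 9:7 ratio (total parts = 16):
  colored: 1046 × 9/16 = 588.375
  colorless: 1046 × 7/16 = 457.625
χ² = Σ (O − E)² / E
  colored: (581 − 588.375)² / 588.375 = 0.0924
  colorless: (465 − 457.625)² / 457.625 = 0.1189
χ² = 0.0924 + 0.1189 = 0.2113 ≈ 0.211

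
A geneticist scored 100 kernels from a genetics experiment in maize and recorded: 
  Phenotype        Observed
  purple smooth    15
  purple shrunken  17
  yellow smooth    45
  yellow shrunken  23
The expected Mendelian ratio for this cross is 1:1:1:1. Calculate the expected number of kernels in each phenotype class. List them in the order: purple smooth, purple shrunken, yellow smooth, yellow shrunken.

25, 25, 25, 25

Total ratio parts = 4. Expected numbers out of 100:
  purple smooth: 100 × 1/4 = 25
  purple shrunken: 100 × 1/4 = 25
  yellow smooth: 100 × 1/4 = 25
  yellow shrunken: 100 × 1/4 = 25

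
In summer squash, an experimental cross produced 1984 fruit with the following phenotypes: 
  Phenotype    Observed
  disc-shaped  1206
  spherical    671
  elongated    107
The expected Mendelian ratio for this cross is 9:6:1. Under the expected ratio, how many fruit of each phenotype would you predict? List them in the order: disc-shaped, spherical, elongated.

Under the 9:6:1 hypothesis (Σ ratio = 16, N = 1984):
  disc-shaped: 1984 × 9/16 = 1116
  spherical: 1984 × 6/16 = 744
  elongated: 1984 × 1/16 = 124

1116, 744, 124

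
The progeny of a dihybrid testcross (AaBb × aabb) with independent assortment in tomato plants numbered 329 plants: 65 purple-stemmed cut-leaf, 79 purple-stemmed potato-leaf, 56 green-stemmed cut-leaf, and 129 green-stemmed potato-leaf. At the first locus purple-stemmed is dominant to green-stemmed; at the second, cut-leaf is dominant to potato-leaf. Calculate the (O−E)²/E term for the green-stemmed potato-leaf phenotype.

26.572

A dihybrid testcross with independent assortment gives a 1:1:1:1 ratio.
Total ratio parts = 4. Expected numbers out of 329:
  purple-stemmed cut-leaf: 329 × 1/4 = 82.25
  purple-stemmed potato-leaf: 329 × 1/4 = 82.25
  green-stemmed cut-leaf: 329 × 1/4 = 82.25
  green-stemmed potato-leaf: 329 × 1/4 = 82.25
Contribution of green-stemmed potato-leaf: (129 − 82.25)² / 82.25 = 26.5722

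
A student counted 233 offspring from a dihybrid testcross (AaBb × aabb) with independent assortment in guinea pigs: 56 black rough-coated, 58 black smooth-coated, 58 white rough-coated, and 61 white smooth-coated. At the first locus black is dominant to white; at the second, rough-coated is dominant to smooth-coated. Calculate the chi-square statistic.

A dihybrid testcross with independent assortment gives a 1:1:1:1 ratio.
The 1:1:1:1 ratio has 4 parts, so with N = 233 the expected counts are:
  black rough-coated: 233 × 1/4 = 58.25
  black smooth-coated: 233 × 1/4 = 58.25
  white rough-coated: 233 × 1/4 = 58.25
  white smooth-coated: 233 × 1/4 = 58.25
χ² = Σ (O − E)² / E
  black rough-coated: (56 − 58.25)² / 58.25 = 0.0869
  black smooth-coated: (58 − 58.25)² / 58.25 = 0.0011
  white rough-coated: (58 − 58.25)² / 58.25 = 0.0011
  white smooth-coated: (61 − 58.25)² / 58.25 = 0.1298
χ² = 0.0869 + 0.0011 + 0.0011 + 0.1298 = 0.2189 ≈ 0.219

0.219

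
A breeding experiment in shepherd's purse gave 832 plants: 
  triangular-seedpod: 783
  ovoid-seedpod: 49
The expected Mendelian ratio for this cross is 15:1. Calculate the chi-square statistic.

Expected counts for N = 832 under a 15:1 ratio (total parts = 16):
  triangular-seedpod: 832 × 15/16 = 780
  ovoid-seedpod: 832 × 1/16 = 52
χ² = Σ (O − E)² / E
  triangular-seedpod: (783 − 780)² / 780 = 0.0115
  ovoid-seedpod: (49 − 52)² / 52 = 0.1731
χ² = 0.0115 + 0.1731 = 0.1846 ≈ 0.185

0.185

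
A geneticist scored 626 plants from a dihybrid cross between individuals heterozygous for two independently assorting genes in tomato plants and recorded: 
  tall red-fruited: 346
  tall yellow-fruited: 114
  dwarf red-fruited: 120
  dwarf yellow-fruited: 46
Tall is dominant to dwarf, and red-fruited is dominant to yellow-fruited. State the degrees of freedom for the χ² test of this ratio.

3

A dihybrid F₂ with independent assortment and complete dominance at both loci gives a 9:3:3:1 phenotypic ratio.
A goodness-of-fit test with 4 phenotype classes has df = 4 − 1 = 3.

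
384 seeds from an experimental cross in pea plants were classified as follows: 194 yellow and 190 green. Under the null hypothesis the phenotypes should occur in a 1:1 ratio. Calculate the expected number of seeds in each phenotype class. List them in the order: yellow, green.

Expected counts for N = 384 under a 1:1 ratio (total parts = 2):
  yellow: 384 × 1/2 = 192
  green: 384 × 1/2 = 192

192, 192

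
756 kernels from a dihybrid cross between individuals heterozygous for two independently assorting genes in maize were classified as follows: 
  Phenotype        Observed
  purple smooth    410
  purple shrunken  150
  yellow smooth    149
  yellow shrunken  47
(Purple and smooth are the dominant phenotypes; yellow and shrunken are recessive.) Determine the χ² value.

1.399

A dihybrid F₂ with independent assortment and complete dominance at both loci gives a 9:3:3:1 phenotypic ratio.
The 9:3:3:1 ratio has 16 parts, so with N = 756 the expected counts are:
  purple smooth: 756 × 9/16 = 425.25
  purple shrunken: 756 × 3/16 = 141.75
  yellow smooth: 756 × 3/16 = 141.75
  yellow shrunken: 756 × 1/16 = 47.25
χ² = Σ (O − E)² / E
  purple smooth: (410 − 425.25)² / 425.25 = 0.5469
  purple shrunken: (150 − 141.75)² / 141.75 = 0.4802
  yellow smooth: (149 − 141.75)² / 141.75 = 0.3708
  yellow shrunken: (47 − 47.25)² / 47.25 = 0.0013
χ² = 0.5469 + 0.4802 + 0.3708 + 0.0013 = 1.3992 ≈ 1.399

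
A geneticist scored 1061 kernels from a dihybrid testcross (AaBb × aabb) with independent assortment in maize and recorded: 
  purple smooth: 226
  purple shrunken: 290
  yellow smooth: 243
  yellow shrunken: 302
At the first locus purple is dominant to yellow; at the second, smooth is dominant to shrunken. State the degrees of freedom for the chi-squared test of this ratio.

3

A dihybrid testcross with independent assortment gives a 1:1:1:1 ratio.
A goodness-of-fit test with 4 phenotype classes has df = 4 − 1 = 3.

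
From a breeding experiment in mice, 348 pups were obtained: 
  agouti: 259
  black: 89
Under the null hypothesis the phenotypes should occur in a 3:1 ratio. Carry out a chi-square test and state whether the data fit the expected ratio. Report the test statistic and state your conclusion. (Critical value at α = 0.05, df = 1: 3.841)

Total ratio parts = 4. Expected numbers out of 348:
  agouti: 348 × 3/4 = 261
  black: 348 × 1/4 = 87
χ² = Σ (O − E)² / E
  agouti: (259 − 261)² / 261 = 0.0153
  black: (89 − 87)² / 87 = 0.0460
χ² = 0.0153 + 0.0460 = 0.0613 ≈ 0.061
Degrees of freedom = 2 − 1 = 1; critical value at α = 0.05 is 3.841.
Since 0.061 < 3.841, we fail to reject the null hypothesis — the data are consistent with the 3:1 ratio.

0.061; consistent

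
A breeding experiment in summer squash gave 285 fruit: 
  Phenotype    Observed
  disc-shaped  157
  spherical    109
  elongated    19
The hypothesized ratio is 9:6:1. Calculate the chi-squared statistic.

0.190

Total ratio parts = 16. Expected numbers out of 285:
  disc-shaped: 285 × 9/16 = 160.3125
  spherical: 285 × 6/16 = 106.875
  elongated: 285 × 1/16 = 17.8125
χ² = Σ (O − E)² / E
  disc-shaped: (157 − 160.3125)² / 160.3125 = 0.0684
  spherical: (109 − 106.875)² / 106.875 = 0.0423
  elongated: (19 − 17.8125)² / 17.8125 = 0.0792
χ² = 0.0684 + 0.0423 + 0.0792 = 0.1899 ≈ 0.190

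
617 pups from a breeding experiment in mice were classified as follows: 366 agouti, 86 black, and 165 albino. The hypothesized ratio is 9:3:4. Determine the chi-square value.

Under the 9:3:4 hypothesis (Σ ratio = 16, N = 617):
  agouti: 617 × 9/16 = 347.0625
  black: 617 × 3/16 = 115.6875
  albino: 617 × 4/16 = 154.25
χ² = Σ (O − E)² / E
  agouti: (366 − 347.0625)² / 347.0625 = 1.0333
  black: (86 − 115.6875)² / 115.6875 = 7.6183
  albino: (165 − 154.25)² / 154.25 = 0.7492
χ² = 1.0333 + 7.6183 + 0.7492 = 9.4008 ≈ 9.401

9.401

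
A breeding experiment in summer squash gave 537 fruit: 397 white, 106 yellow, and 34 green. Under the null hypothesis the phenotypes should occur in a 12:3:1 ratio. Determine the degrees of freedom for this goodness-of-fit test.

A goodness-of-fit test with 3 phenotype classes has df = 3 − 1 = 2.

2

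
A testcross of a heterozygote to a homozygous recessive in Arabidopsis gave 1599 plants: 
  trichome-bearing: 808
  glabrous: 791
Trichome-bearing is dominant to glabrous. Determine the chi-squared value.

0.181

A testcross of a heterozygote (Aa × aa) gives a 1:1 phenotypic ratio.
Total ratio parts = 2. Expected numbers out of 1599:
  trichome-bearing: 1599 × 1/2 = 799.5
  glabrous: 1599 × 1/2 = 799.5
χ² = Σ (O − E)² / E
  trichome-bearing: (808 − 799.5)² / 799.5 = 0.0904
  glabrous: (791 − 799.5)² / 799.5 = 0.0904
χ² = 0.0904 + 0.0904 = 0.1808 ≈ 0.181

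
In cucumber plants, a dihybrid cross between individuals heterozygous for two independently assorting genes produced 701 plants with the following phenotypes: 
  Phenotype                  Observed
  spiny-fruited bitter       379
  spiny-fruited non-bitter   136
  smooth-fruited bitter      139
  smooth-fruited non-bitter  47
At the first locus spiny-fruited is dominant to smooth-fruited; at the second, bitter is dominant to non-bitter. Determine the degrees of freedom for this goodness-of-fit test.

3

A dihybrid F₂ with independent assortment and complete dominance at both loci gives a 9:3:3:1 phenotypic ratio.
A goodness-of-fit test with 4 phenotype classes has df = 4 − 1 = 3.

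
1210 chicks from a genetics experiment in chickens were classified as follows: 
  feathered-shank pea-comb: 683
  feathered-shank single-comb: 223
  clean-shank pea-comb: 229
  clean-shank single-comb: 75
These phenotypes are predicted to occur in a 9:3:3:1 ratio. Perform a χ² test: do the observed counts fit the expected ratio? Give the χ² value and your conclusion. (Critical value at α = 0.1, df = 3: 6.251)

Expected counts for N = 1210 under a 9:3:3:1 ratio (total parts = 16):
  feathered-shank pea-comb: 1210 × 9/16 = 680.625
  feathered-shank single-comb: 1210 × 3/16 = 226.875
  clean-shank pea-comb: 1210 × 3/16 = 226.875
  clean-shank single-comb: 1210 × 1/16 = 75.625
χ² = Σ (O − E)² / E
  feathered-shank pea-comb: (683 − 680.625)² / 680.625 = 0.0083
  feathered-shank single-comb: (223 − 226.875)² / 226.875 = 0.0662
  clean-shank pea-comb: (229 − 226.875)² / 226.875 = 0.0199
  clean-shank single-comb: (75 − 75.625)² / 75.625 = 0.0052
χ² = 0.0083 + 0.0662 + 0.0199 + 0.0052 = 0.0996 ≈ 0.100
Degrees of freedom = 4 − 1 = 3; critical value at α = 0.1 is 6.251.
Since 0.100 < 6.251, we fail to reject the null hypothesis — the data are consistent with the 9:3:3:1 ratio.

0.100; consistent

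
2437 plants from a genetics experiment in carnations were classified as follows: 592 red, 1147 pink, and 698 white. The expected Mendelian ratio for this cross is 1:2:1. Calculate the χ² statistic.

Total ratio parts = 4. Expected numbers out of 2437:
  red: 2437 × 1/4 = 609.25
  pink: 2437 × 2/4 = 1218.5
  white: 2437 × 1/4 = 609.25
χ² = Σ (O − E)² / E
  red: (592 − 609.25)² / 609.25 = 0.4884
  pink: (1147 − 1218.5)² / 1218.5 = 4.1955
  white: (698 − 609.25)² / 609.25 = 12.9283
χ² = 0.4884 + 4.1955 + 12.9283 = 17.6122 ≈ 17.612

17.612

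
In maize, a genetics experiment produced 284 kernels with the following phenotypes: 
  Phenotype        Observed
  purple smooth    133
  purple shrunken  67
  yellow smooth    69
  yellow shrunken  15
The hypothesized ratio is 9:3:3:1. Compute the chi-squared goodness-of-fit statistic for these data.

13.114

The 9:3:3:1 ratio has 16 parts, so with N = 284 the expected counts are:
  purple smooth: 284 × 9/16 = 159.75
  purple shrunken: 284 × 3/16 = 53.25
  yellow smooth: 284 × 3/16 = 53.25
  yellow shrunken: 284 × 1/16 = 17.75
χ² = Σ (O − E)² / E
  purple smooth: (133 − 159.75)² / 159.75 = 4.4793
  purple shrunken: (67 − 53.25)² / 53.25 = 3.5505
  yellow smooth: (69 − 53.25)² / 53.25 = 4.6585
  yellow shrunken: (15 − 17.75)² / 17.75 = 0.4261
χ² = 4.4793 + 3.5505 + 4.6585 + 0.4261 = 13.1144 ≈ 13.114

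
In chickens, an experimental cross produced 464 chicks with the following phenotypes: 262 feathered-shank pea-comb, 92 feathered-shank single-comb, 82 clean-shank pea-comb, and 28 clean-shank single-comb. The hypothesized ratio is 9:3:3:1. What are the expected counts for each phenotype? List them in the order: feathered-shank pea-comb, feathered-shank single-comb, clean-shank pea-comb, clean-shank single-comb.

261, 87, 87, 29

The 9:3:3:1 ratio has 16 parts, so with N = 464 the expected counts are:
  feathered-shank pea-comb: 464 × 9/16 = 261
  feathered-shank single-comb: 464 × 3/16 = 87
  clean-shank pea-comb: 464 × 3/16 = 87
  clean-shank single-comb: 464 × 1/16 = 29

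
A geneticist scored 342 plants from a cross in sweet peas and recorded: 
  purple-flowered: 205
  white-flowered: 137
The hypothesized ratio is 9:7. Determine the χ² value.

Expected counts for N = 342 under a 9:7 ratio (total parts = 16):
  purple-flowered: 342 × 9/16 = 192.375
  white-flowered: 342 × 7/16 = 149.625
χ² = Σ (O − E)² / E
  purple-flowered: (205 − 192.375)² / 192.375 = 0.8285
  white-flowered: (137 − 149.625)² / 149.625 = 1.0653
χ² = 0.8285 + 1.0653 = 1.8938 ≈ 1.894

1.894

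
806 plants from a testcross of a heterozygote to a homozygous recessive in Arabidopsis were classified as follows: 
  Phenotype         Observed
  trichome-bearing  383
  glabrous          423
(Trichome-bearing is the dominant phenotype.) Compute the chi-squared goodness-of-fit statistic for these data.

A testcross of a heterozygote (Aa × aa) gives a 1:1 phenotypic ratio.
Expected counts for N = 806 under a 1:1 ratio (total parts = 2):
  trichome-bearing: 806 × 1/2 = 403
  glabrous: 806 × 1/2 = 403
χ² = Σ (O − E)² / E
  trichome-bearing: (383 − 403)² / 403 = 0.9926
  glabrous: (423 − 403)² / 403 = 0.9926
χ² = 0.9926 + 0.9926 = 1.9852 ≈ 1.985

1.985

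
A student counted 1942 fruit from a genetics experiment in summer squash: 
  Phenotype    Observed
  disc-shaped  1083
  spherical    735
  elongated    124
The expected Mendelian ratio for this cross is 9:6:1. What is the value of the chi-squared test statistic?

The 9:6:1 ratio has 16 parts, so with N = 1942 the expected counts are:
  disc-shaped: 1942 × 9/16 = 1092.375
  spherical: 1942 × 6/16 = 728.25
  elongated: 1942 × 1/16 = 121.375
χ² = Σ (O − E)² / E
  disc-shaped: (1083 − 1092.375)² / 1092.375 = 0.0805
  spherical: (735 − 728.25)² / 728.25 = 0.0626
  elongated: (124 − 121.375)² / 121.375 = 0.0568
χ² = 0.0805 + 0.0626 + 0.0568 = 0.1999 ≈ 0.200

0.200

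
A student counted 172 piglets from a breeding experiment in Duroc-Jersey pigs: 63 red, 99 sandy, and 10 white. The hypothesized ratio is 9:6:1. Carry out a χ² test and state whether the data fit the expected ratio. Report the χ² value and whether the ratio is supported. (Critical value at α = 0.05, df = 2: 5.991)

30.279; not consistent

Expected counts for N = 172 under a 9:6:1 ratio (total parts = 16):
  red: 172 × 9/16 = 96.75
  sandy: 172 × 6/16 = 64.5
  white: 172 × 1/16 = 10.75
χ² = Σ (O − E)² / E
  red: (63 − 96.75)² / 96.75 = 11.7733
  sandy: (99 − 64.5)² / 64.5 = 18.4535
  white: (10 − 10.75)² / 10.75 = 0.0523
χ² = 11.7733 + 18.4535 + 0.0523 = 30.2791 ≈ 30.279
Degrees of freedom = 3 − 1 = 2; critical value at α = 0.05 is 5.991.
Since 30.279 > 5.991, we reject the null hypothesis — the data do not fit the 9:6:1 ratio.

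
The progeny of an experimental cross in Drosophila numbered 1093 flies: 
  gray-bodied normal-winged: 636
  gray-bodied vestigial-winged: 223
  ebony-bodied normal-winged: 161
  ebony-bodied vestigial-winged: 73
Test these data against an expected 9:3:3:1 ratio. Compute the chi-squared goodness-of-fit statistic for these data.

The 9:3:3:1 ratio has 16 parts, so with N = 1093 the expected counts are:
  gray-bodied normal-winged: 1093 × 9/16 = 614.8125
  gray-bodied vestigial-winged: 1093 × 3/16 = 204.9375
  ebony-bodied normal-winged: 1093 × 3/16 = 204.9375
  ebony-bodied vestigial-winged: 1093 × 1/16 = 68.3125
χ² = Σ (O − E)² / E
  gray-bodied normal-winged: (636 − 614.8125)² / 614.8125 = 0.7302
  gray-bodied vestigial-winged: (223 − 204.9375)² / 204.9375 = 1.5920
  ebony-bodied normal-winged: (161 − 204.9375)² / 204.9375 = 9.4200
  ebony-bodied vestigial-winged: (73 − 68.3125)² / 68.3125 = 0.3216
χ² = 0.7302 + 1.5920 + 9.4200 + 0.3216 = 12.0638 ≈ 12.064

12.064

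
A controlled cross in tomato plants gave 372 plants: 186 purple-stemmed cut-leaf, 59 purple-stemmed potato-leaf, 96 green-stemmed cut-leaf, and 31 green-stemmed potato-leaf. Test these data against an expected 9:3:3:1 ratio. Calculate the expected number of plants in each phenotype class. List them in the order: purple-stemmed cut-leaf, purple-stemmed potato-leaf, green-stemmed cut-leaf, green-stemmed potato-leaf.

The 9:3:3:1 ratio has 16 parts, so with N = 372 the expected counts are:
  purple-stemmed cut-leaf: 372 × 9/16 = 209.25
  purple-stemmed potato-leaf: 372 × 3/16 = 69.75
  green-stemmed cut-leaf: 372 × 3/16 = 69.75
  green-stemmed potato-leaf: 372 × 1/16 = 23.25

209.25, 69.75, 69.75, 23.25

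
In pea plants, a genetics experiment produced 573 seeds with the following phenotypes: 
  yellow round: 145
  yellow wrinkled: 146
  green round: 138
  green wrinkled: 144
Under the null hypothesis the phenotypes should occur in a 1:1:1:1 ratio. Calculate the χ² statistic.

The 1:1:1:1 ratio has 4 parts, so with N = 573 the expected counts are:
  yellow round: 573 × 1/4 = 143.25
  yellow wrinkled: 573 × 1/4 = 143.25
  green round: 573 × 1/4 = 143.25
  green wrinkled: 573 × 1/4 = 143.25
χ² = Σ (O − E)² / E
  yellow round: (145 − 143.25)² / 143.25 = 0.0214
  yellow wrinkled: (146 − 143.25)² / 143.25 = 0.0528
  green round: (138 − 143.25)² / 143.25 = 0.1924
  green wrinkled: (144 − 143.25)² / 143.25 = 0.0039
χ² = 0.0214 + 0.0528 + 0.1924 + 0.0039 = 0.2705 ≈ 0.271

0.271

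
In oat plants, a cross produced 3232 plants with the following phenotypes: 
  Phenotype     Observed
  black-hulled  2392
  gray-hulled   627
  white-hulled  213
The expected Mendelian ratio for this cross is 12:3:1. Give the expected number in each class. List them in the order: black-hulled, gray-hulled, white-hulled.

The 12:3:1 ratio has 16 parts, so with N = 3232 the expected counts are:
  black-hulled: 3232 × 12/16 = 2424
  gray-hulled: 3232 × 3/16 = 606
  white-hulled: 3232 × 1/16 = 202

2424, 606, 202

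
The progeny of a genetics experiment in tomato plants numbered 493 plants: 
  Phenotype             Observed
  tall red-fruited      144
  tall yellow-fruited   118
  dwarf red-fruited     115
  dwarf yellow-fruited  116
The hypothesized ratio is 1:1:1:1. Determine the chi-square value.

4.696

The 1:1:1:1 ratio has 4 parts, so with N = 493 the expected counts are:
  tall red-fruited: 493 × 1/4 = 123.25
  tall yellow-fruited: 493 × 1/4 = 123.25
  dwarf red-fruited: 493 × 1/4 = 123.25
  dwarf yellow-fruited: 493 × 1/4 = 123.25
χ² = Σ (O − E)² / E
  tall red-fruited: (144 − 123.25)² / 123.25 = 3.4934
  tall yellow-fruited: (118 − 123.25)² / 123.25 = 0.2236
  dwarf red-fruited: (115 − 123.25)² / 123.25 = 0.5522
  dwarf yellow-fruited: (116 − 123.25)² / 123.25 = 0.4265
χ² = 3.4934 + 0.2236 + 0.5522 + 0.4265 = 4.6957 ≈ 4.696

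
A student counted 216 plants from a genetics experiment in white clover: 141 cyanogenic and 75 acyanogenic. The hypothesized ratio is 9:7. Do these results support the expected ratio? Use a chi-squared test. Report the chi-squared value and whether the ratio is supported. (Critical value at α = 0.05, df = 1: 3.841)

7.153; not consistent

Total ratio parts = 16. Expected numbers out of 216:
  cyanogenic: 216 × 9/16 = 121.5
  acyanogenic: 216 × 7/16 = 94.5
χ² = Σ (O − E)² / E
  cyanogenic: (141 − 121.5)² / 121.5 = 3.1296
  acyanogenic: (75 − 94.5)² / 94.5 = 4.0238
χ² = 3.1296 + 4.0238 = 7.1534 ≈ 7.153
Degrees of freedom = 2 − 1 = 1; critical value at α = 0.05 is 3.841.
Since 7.153 > 3.841, we reject the null hypothesis — the data do not fit the 9:7 ratio.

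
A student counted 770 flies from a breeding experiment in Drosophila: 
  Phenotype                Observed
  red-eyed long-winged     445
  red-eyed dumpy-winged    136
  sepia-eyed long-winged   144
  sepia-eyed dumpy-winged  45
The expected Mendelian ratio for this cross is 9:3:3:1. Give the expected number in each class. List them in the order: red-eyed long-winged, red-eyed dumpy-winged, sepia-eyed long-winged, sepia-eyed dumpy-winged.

433.125, 144.375, 144.375, 48.125

Under the 9:3:3:1 hypothesis (Σ ratio = 16, N = 770):
  red-eyed long-winged: 770 × 9/16 = 433.125
  red-eyed dumpy-winged: 770 × 3/16 = 144.375
  sepia-eyed long-winged: 770 × 3/16 = 144.375
  sepia-eyed dumpy-winged: 770 × 1/16 = 48.125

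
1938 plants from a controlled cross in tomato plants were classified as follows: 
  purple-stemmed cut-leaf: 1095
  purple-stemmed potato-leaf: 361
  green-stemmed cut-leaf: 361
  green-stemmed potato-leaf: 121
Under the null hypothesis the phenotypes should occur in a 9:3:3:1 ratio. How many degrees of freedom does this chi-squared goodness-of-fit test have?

3

A goodness-of-fit test with 4 phenotype classes has df = 4 − 1 = 3.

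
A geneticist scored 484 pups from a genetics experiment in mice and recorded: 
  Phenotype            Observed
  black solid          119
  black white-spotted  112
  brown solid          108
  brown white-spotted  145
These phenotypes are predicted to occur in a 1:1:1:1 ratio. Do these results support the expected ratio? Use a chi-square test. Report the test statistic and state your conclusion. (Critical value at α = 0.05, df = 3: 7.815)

The 1:1:1:1 ratio has 4 parts, so with N = 484 the expected counts are:
  black solid: 484 × 1/4 = 121
  black white-spotted: 484 × 1/4 = 121
  brown solid: 484 × 1/4 = 121
  brown white-spotted: 484 × 1/4 = 121
χ² = Σ (O − E)² / E
  black solid: (119 − 121)² / 121 = 0.0331
  black white-spotted: (112 − 121)² / 121 = 0.6694
  brown solid: (108 − 121)² / 121 = 1.3967
  brown white-spotted: (145 − 121)² / 121 = 4.7603
χ² = 0.0331 + 0.6694 + 1.3967 + 4.7603 = 6.8595 ≈ 6.860
Degrees of freedom = 4 − 1 = 3; critical value at α = 0.05 is 7.815.
Since 6.860 < 7.815, we fail to reject the null hypothesis — the data are consistent with the 1:1:1:1 ratio.

6.860; consistent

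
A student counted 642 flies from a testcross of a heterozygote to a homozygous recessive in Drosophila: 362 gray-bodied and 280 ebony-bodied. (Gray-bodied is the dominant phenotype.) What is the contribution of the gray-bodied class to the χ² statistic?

5.237

A testcross of a heterozygote (Aa × aa) gives a 1:1 phenotypic ratio.
Total ratio parts = 2. Expected numbers out of 642:
  gray-bodied: 642 × 1/2 = 321
  ebony-bodied: 642 × 1/2 = 321
Contribution of gray-bodied: (362 − 321)² / 321 = 5.2368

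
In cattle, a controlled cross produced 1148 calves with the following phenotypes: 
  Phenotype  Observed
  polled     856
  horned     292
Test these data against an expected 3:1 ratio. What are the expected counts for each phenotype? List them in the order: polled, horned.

Under the 3:1 hypothesis (Σ ratio = 4, N = 1148):
  polled: 1148 × 3/4 = 861
  horned: 1148 × 1/4 = 287

861, 287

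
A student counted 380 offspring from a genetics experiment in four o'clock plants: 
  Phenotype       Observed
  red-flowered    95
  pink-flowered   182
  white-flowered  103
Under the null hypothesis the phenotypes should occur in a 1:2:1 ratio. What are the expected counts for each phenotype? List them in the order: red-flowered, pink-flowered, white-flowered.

95, 190, 95

The 1:2:1 ratio has 4 parts, so with N = 380 the expected counts are:
  red-flowered: 380 × 1/4 = 95
  pink-flowered: 380 × 2/4 = 190
  white-flowered: 380 × 1/4 = 95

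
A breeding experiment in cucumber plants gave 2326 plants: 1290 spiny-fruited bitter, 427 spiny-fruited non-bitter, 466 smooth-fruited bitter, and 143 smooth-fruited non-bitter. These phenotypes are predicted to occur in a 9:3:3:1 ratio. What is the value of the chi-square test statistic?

Total ratio parts = 16. Expected numbers out of 2326:
  spiny-fruited bitter: 2326 × 9/16 = 1308.375
  spiny-fruited non-bitter: 2326 × 3/16 = 436.125
  smooth-fruited bitter: 2326 × 3/16 = 436.125
  smooth-fruited non-bitter: 2326 × 1/16 = 145.375
χ² = Σ (O − E)² / E
  spiny-fruited bitter: (1290 − 1308.375)² / 1308.375 = 0.2581
  spiny-fruited non-bitter: (427 − 436.125)² / 436.125 = 0.1909
  smooth-fruited bitter: (466 − 436.125)² / 436.125 = 2.0465
  smooth-fruited non-bitter: (143 − 145.375)² / 145.375 = 0.0388
χ² = 0.2581 + 0.1909 + 2.0465 + 0.0388 = 2.5343 ≈ 2.534

2.534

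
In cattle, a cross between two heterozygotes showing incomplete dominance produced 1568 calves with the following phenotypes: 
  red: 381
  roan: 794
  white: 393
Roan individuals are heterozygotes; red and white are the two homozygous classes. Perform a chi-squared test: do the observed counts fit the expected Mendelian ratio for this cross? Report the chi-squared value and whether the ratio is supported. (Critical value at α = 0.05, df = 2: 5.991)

0.439; consistent

With incomplete dominance, a heterozygote × heterozygote cross gives a 1:2:1 phenotypic ratio.
Total ratio parts = 4. Expected numbers out of 1568:
  red: 1568 × 1/4 = 392
  roan: 1568 × 2/4 = 784
  white: 1568 × 1/4 = 392
χ² = Σ (O − E)² / E
  red: (381 − 392)² / 392 = 0.3087
  roan: (794 − 784)² / 784 = 0.1276
  white: (393 − 392)² / 392 = 0.0026
χ² = 0.3087 + 0.1276 + 0.0026 = 0.4389 ≈ 0.439
Degrees of freedom = 3 − 1 = 2; critical value at α = 0.05 is 5.991.
Since 0.439 < 5.991, we fail to reject the null hypothesis — the data are consistent with the 1:2:1 ratio.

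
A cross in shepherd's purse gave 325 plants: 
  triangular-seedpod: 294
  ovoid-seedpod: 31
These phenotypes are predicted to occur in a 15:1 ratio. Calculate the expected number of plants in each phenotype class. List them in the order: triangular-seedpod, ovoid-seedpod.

304.6875, 20.3125

The 15:1 ratio has 16 parts, so with N = 325 the expected counts are:
  triangular-seedpod: 325 × 15/16 = 304.6875
  ovoid-seedpod: 325 × 1/16 = 20.3125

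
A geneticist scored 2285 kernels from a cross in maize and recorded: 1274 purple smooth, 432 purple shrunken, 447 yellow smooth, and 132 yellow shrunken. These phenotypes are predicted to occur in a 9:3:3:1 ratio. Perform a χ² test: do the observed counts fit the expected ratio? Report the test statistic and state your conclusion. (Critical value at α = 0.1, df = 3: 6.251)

1.752; consistent

The 9:3:3:1 ratio has 16 parts, so with N = 2285 the expected counts are:
  purple smooth: 2285 × 9/16 = 1285.3125
  purple shrunken: 2285 × 3/16 = 428.4375
  yellow smooth: 2285 × 3/16 = 428.4375
  yellow shrunken: 2285 × 1/16 = 142.8125
χ² = Σ (O − E)² / E
  purple smooth: (1274 − 1285.3125)² / 1285.3125 = 0.0996
  purple shrunken: (432 − 428.4375)² / 428.4375 = 0.0296
  yellow smooth: (447 − 428.4375)² / 428.4375 = 0.8042
  yellow shrunken: (132 − 142.8125)² / 142.8125 = 0.8186
χ² = 0.0996 + 0.0296 + 0.8042 + 0.8186 = 1.752
Degrees of freedom = 4 − 1 = 3; critical value at α = 0.1 is 6.251.
Since 1.752 < 6.251, we fail to reject the null hypothesis — the data are consistent with the 9:3:3:1 ratio.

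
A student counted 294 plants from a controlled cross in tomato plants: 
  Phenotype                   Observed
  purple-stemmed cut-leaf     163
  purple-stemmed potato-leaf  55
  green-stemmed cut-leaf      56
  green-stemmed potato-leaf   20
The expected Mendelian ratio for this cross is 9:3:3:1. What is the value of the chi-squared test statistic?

0.192

Under the 9:3:3:1 hypothesis (Σ ratio = 16, N = 294):
  purple-stemmed cut-leaf: 294 × 9/16 = 165.375
  purple-stemmed potato-leaf: 294 × 3/16 = 55.125
  green-stemmed cut-leaf: 294 × 3/16 = 55.125
  green-stemmed potato-leaf: 294 × 1/16 = 18.375
χ² = Σ (O − E)² / E
  purple-stemmed cut-leaf: (163 − 165.375)² / 165.375 = 0.0341
  purple-stemmed potato-leaf: (55 − 55.125)² / 55.125 = 0.0003
  green-stemmed cut-leaf: (56 − 55.125)² / 55.125 = 0.0139
  green-stemmed potato-leaf: (20 − 18.375)² / 18.375 = 0.1437
χ² = 0.0341 + 0.0003 + 0.0139 + 0.1437 = 0.192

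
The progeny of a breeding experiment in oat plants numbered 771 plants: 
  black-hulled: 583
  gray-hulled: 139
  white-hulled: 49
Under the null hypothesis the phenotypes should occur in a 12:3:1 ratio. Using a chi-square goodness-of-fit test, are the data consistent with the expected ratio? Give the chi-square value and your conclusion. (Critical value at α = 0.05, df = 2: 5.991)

The 12:3:1 ratio has 16 parts, so with N = 771 the expected counts are:
  black-hulled: 771 × 12/16 = 578.25
  gray-hulled: 771 × 3/16 = 144.5625
  white-hulled: 771 × 1/16 = 48.1875
χ² = Σ (O − E)² / E
  black-hulled: (583 − 578.25)² / 578.25 = 0.0390
  gray-hulled: (139 − 144.5625)² / 144.5625 = 0.2140
  white-hulled: (49 − 48.1875)² / 48.1875 = 0.0137
χ² = 0.0390 + 0.2140 + 0.0137 = 0.2667 ≈ 0.267
Degrees of freedom = 3 − 1 = 2; critical value at α = 0.05 is 5.991.
Since 0.267 < 5.991, we fail to reject the null hypothesis — the data are consistent with the 12:3:1 ratio.

0.267; consistent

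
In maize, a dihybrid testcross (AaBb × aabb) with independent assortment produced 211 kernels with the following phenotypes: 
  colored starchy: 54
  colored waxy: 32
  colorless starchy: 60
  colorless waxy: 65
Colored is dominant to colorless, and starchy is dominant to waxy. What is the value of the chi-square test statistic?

12.033

A dihybrid testcross with independent assortment gives a 1:1:1:1 ratio.
Total ratio parts = 4. Expected numbers out of 211:
  colored starchy: 211 × 1/4 = 52.75
  colored waxy: 211 × 1/4 = 52.75
  colorless starchy: 211 × 1/4 = 52.75
  colorless waxy: 211 × 1/4 = 52.75
χ² = Σ (O − E)² / E
  colored starchy: (54 − 52.75)² / 52.75 = 0.0296
  colored waxy: (32 − 52.75)² / 52.75 = 8.1623
  colorless starchy: (60 − 52.75)² / 52.75 = 0.9964
  colorless waxy: (65 − 52.75)² / 52.75 = 2.8448
χ² = 0.0296 + 8.1623 + 0.9964 + 2.8448 = 12.0331 ≈ 12.033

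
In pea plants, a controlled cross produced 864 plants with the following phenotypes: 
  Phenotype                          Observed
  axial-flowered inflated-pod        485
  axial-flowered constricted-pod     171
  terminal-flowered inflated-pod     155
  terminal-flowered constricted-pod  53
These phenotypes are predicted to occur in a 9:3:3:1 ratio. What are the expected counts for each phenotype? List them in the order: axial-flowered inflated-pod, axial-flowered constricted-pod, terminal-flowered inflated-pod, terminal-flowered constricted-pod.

486, 162, 162, 54

Total ratio parts = 16. Expected numbers out of 864:
  axial-flowered inflated-pod: 864 × 9/16 = 486
  axial-flowered constricted-pod: 864 × 3/16 = 162
  terminal-flowered inflated-pod: 864 × 3/16 = 162
  terminal-flowered constricted-pod: 864 × 1/16 = 54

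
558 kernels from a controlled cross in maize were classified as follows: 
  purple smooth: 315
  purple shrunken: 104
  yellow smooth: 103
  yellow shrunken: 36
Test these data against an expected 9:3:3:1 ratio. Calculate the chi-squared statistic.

The 9:3:3:1 ratio has 16 parts, so with N = 558 the expected counts are:
  purple smooth: 558 × 9/16 = 313.875
  purple shrunken: 558 × 3/16 = 104.625
  yellow smooth: 558 × 3/16 = 104.625
  yellow shrunken: 558 × 1/16 = 34.875
χ² = Σ (O − E)² / E
  purple smooth: (315 − 313.875)² / 313.875 = 0.0040
  purple shrunken: (104 − 104.625)² / 104.625 = 0.0037
  yellow smooth: (103 − 104.625)² / 104.625 = 0.0252
  yellow shrunken: (36 − 34.875)² / 34.875 = 0.0363
χ² = 0.0040 + 0.0037 + 0.0252 + 0.0363 = 0.0692 ≈ 0.069

0.069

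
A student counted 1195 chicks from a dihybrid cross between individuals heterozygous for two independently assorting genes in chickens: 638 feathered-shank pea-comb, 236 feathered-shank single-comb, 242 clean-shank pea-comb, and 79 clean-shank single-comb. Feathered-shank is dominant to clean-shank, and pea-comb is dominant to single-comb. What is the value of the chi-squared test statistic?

A dihybrid F₂ with independent assortment and complete dominance at both loci gives a 9:3:3:1 phenotypic ratio.
Expected counts for N = 1195 under a 9:3:3:1 ratio (total parts = 16):
  feathered-shank pea-comb: 1195 × 9/16 = 672.1875
  feathered-shank single-comb: 1195 × 3/16 = 224.0625
  clean-shank pea-comb: 1195 × 3/16 = 224.0625
  clean-shank single-comb: 1195 × 1/16 = 74.6875
χ² = Σ (O − E)² / E
  feathered-shank pea-comb: (638 − 672.1875)² / 672.1875 = 1.7388
  feathered-shank single-comb: (236 − 224.0625)² / 224.0625 = 0.6360
  clean-shank pea-comb: (242 − 224.0625)² / 224.0625 = 1.4360
  clean-shank single-comb: (79 − 74.6875)² / 74.6875 = 0.2490
χ² = 1.7388 + 0.6360 + 1.4360 + 0.2490 = 4.0598 ≈ 4.060

4.060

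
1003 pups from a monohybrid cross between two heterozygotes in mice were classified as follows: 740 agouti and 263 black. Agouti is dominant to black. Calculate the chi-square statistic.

0.798

For a monohybrid cross between heterozygotes with complete dominance, the expected phenotypic ratio is 3:1.
Under the 3:1 hypothesis (Σ ratio = 4, N = 1003):
  agouti: 1003 × 3/4 = 752.25
  black: 1003 × 1/4 = 250.75
χ² = Σ (O − E)² / E
  agouti: (740 − 752.25)² / 752.25 = 0.1995
  black: (263 − 250.75)² / 250.75 = 0.5985
χ² = 0.1995 + 0.5985 = 0.798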